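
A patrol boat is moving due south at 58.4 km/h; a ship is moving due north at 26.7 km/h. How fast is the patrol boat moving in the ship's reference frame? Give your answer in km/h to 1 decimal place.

Taking east as x and north as y: patrol boat velocity = (0.000, -58.400) km/h; ship velocity = (0.000, 26.700) km/h.
Velocity of patrol boat relative to ship = (0.000, -58.400) − (0.000, 26.700) = (0.000, -85.100) km/h.
Magnitude = |(0.000, -85.100)| = 85.100 km/h.

85.1 km/h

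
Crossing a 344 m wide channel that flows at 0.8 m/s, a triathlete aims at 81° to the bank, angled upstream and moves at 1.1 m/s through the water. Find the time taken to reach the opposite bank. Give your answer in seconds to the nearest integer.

317 s

The component of the triathlete's velocity perpendicular to the bank is 1.1 × sin 81° = 1.086 m/s.
Only the cross-stream component determines the crossing time; the current contributes nothing perpendicular to the bank.
Time = 344 / 1.086 = 316.625 s.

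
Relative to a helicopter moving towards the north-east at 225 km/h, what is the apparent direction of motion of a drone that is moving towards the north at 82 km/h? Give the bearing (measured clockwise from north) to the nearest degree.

244°

Taking east as x and north as y: drone velocity = (0.000, 82.000) km/h; helicopter velocity = (159.099, 159.099) km/h.
Velocity of drone relative to helicopter = (0.000, 82.000) − (159.099, 159.099) = (-159.099, -77.099) km/h.
Bearing = atan2(-159.10, -77.10) = 244.15° clockwise from north.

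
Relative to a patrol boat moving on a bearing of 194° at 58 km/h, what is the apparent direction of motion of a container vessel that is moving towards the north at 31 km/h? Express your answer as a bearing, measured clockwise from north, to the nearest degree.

Taking east as x and north as y: container vessel velocity = (0.000, 31.000) km/h; patrol boat velocity = (-14.031, -56.277) km/h.
Velocity of container vessel relative to patrol boat = (0.000, 31.000) − (-14.031, -56.277) = (14.031, 87.277) km/h.
Bearing = atan2(14.03, 87.28) = 9.13° clockwise from north.

009°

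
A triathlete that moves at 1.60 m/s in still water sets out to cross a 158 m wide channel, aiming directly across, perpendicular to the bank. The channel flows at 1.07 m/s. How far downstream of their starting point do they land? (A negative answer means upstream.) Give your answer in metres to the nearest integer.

106 m

Perpendicular speed = 1.600 m/s; crossing time = 158 / 1.600 = 98.750 s.
Net downstream speed = 1.070 m/s.
Drift = 1.070 × 98.750 = 105.663 m (downstream).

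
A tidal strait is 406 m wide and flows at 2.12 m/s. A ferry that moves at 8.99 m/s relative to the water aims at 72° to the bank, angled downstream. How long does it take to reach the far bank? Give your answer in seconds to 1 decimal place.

The component of the ferry's velocity perpendicular to the bank is 8.99 × sin 72° = 8.550 m/s.
The flow acts along the bank and has no component across it.
Time = 406 / 8.550 = 47.485 s.

47.5 s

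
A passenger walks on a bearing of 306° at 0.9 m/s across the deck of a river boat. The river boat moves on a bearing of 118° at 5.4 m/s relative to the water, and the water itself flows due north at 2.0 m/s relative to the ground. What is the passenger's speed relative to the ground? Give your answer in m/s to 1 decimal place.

In east/north components (m/s): passenger relative to river boat = (-0.728, 0.529); river boat relative to water = (4.768, -2.535); water relative to ground = (0.000, 2.000).
Sum = (4.040, -0.006) m/s.
Speed = |(4.040, -0.006)| = 4.040 m/s.

4.0 m/s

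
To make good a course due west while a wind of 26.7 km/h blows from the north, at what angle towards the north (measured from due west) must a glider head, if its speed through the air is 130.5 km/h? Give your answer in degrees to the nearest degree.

The wind pushes perpendicular to the desired track; the heading must have a component into the wind equal to 26.7 km/h: 130.5 sin θ = 26.7.
sin θ = 0.2046, so θ = 11.806°.

12°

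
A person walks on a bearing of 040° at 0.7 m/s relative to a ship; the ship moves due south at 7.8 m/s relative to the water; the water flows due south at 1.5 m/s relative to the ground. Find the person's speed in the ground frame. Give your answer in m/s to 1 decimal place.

In east/north components (m/s): person relative to ship = (0.450, 0.536); ship relative to water = (0.000, -7.800); water relative to ground = (0.000, -1.500).
Sum = (0.450, -8.764) m/s.
Speed = |(0.450, -8.764)| = 8.775 m/s.

8.8 m/s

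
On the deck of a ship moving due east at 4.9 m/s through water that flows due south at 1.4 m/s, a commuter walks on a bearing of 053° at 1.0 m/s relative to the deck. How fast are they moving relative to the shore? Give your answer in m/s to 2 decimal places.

5.75 m/s

In east/north components (m/s): commuter relative to ship = (0.799, 0.602); ship relative to water = (4.900, 0.000); water relative to ground = (0.000, -1.400).
Sum = (5.699, -0.798) m/s.
Speed = |(5.699, -0.798)| = 5.754 m/s.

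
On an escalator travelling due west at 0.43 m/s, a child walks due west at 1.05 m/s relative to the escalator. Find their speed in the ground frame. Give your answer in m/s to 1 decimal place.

Taking east as x and north as y: escalator velocity = (-0.430, 0.000) m/s; child velocity relative to escalator = (-1.050, 0.000) m/s.
Velocity relative to ground = (-0.430, 0.000) + (-1.050, 0.000) = (-1.480, 0.000) m/s.
Speed = |(-1.480, 0.000)| = 1.480 m/s.

1.5 m/s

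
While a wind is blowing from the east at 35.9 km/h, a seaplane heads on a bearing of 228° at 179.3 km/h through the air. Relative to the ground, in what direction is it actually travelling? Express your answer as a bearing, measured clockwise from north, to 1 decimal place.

234.7°

Taking east as x and north as y: velocity relative to the air = (-133.246, -119.975) km/h; the air relative to ground = (-35.900, 0.000) km/h.
Velocity relative to ground = (-133.246, -119.975) + (-35.900, 0.000) = (-169.146, -119.975) km/h.
Bearing = atan2(-169.15, -119.98) = 234.65° clockwise from north.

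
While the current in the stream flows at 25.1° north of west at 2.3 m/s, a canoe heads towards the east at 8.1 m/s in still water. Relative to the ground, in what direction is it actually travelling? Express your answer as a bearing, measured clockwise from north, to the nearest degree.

Taking east as x and north as y: velocity relative to the water = (8.100, 0.000) m/s; the water relative to ground = (-2.083, 0.976) m/s.
Velocity relative to ground = (8.100, 0.000) + (-2.083, 0.976) = (6.017, 0.976) m/s.
Bearing = atan2(6.02, 0.98) = 80.79° clockwise from north.

081°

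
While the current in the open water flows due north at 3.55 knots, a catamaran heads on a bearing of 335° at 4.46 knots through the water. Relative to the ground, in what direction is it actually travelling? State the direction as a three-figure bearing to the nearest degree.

Taking east as x and north as y: velocity relative to the water = (-1.885, 4.042) knots; the water relative to ground = (0.000, 3.550) knots.
Velocity relative to ground = (-1.885, 4.042) + (0.000, 3.550) = (-1.885, 7.592) knots.
Bearing = atan2(-1.88, 7.59) = 346.06° clockwise from north.

346°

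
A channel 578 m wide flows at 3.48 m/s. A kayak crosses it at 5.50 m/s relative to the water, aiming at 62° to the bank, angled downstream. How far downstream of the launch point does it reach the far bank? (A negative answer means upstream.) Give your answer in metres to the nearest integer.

722 m

Perpendicular speed = 4.856 m/s; crossing time = 578 / 4.856 = 119.023 s.
Net downstream speed = 6.062 m/s.
Drift = 6.062 × 119.023 = 721.527 m (downstream).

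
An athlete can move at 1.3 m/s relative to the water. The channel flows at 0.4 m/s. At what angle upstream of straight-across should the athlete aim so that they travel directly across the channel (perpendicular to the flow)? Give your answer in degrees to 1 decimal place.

To cancel the current, the upstream component of the athlete's velocity must equal the flow: 1.3 sin θ = 0.4.
sin θ = 0.4 / 1.3 = 0.3077.
θ = arcsin(0.3077) = 17.920°.

17.9°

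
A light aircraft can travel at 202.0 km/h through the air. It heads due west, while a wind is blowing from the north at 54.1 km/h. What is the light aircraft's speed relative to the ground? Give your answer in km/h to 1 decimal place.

Taking east as x and north as y: velocity relative to the air = (-202.000, 0.000) km/h; the air relative to ground = (0.000, -54.100) km/h.
Velocity relative to ground = (-202.000, 0.000) + (0.000, -54.100) = (-202.000, -54.100) km/h.
Speed = |(-202.000, -54.100)| = 209.119 km/h.

209.1 km/h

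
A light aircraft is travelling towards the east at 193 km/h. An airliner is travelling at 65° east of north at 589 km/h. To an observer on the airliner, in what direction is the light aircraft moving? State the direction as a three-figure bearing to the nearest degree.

234°

Taking east as x and north as y: light aircraft velocity = (193.000, 0.000) km/h; airliner velocity = (533.815, 248.922) km/h.
Velocity of light aircraft relative to airliner = (193.000, 0.000) − (533.815, 248.922) = (-340.815, -248.922) km/h.
Bearing = atan2(-340.82, -248.92) = 233.86° clockwise from north.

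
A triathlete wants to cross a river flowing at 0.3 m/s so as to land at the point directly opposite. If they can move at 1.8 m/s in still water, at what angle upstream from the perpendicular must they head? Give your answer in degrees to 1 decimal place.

To cancel the current, the upstream component of the triathlete's velocity must equal the flow: 1.8 sin θ = 0.3.
sin θ = 0.3 / 1.8 = 0.1667.
θ = arcsin(0.1667) = 9.594°.

9.6°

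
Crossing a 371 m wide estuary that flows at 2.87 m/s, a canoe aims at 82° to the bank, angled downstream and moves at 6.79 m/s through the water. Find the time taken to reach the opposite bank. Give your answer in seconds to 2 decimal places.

The component of the canoe's velocity perpendicular to the bank is 6.79 × sin 82° = 6.724 m/s.
The flow acts along the bank and has no component across it.
Time = 371 / 6.724 = 55.176 s.

55.18 s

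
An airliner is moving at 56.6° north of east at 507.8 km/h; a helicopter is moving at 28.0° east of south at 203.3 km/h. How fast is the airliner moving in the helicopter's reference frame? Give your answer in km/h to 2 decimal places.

Taking east as x and north as y: airliner velocity = (279.534, 423.936) km/h; helicopter velocity = (95.444, -179.503) km/h.
Velocity of airliner relative to helicopter = (279.534, 423.936) − (95.444, -179.503) = (184.091, 603.439) km/h.
Magnitude = |(184.091, 603.439)| = 630.895 km/h.

630.89 km/h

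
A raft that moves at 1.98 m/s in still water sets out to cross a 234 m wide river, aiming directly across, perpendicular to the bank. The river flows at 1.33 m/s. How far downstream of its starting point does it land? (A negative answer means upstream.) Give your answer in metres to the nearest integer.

Perpendicular speed = 1.980 m/s; crossing time = 234 / 1.980 = 118.182 s.
Net downstream speed = 1.330 m/s.
Drift = 1.330 × 118.182 = 157.182 m (downstream).

157 m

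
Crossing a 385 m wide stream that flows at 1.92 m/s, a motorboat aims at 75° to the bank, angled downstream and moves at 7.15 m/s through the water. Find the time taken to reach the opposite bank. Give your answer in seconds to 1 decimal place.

55.7 s

The component of the motorboat's velocity perpendicular to the bank is 7.15 × sin 75° = 6.906 m/s.
The flow acts along the bank and has no component across it.
Time = 385 / 6.906 = 55.746 s.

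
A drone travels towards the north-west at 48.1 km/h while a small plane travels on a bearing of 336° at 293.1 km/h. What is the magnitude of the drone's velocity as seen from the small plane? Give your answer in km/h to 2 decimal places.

248.79 km/h

Taking east as x and north as y: drone velocity = (-34.012, 34.012) km/h; small plane velocity = (-119.215, 267.760) km/h.
Velocity of drone relative to small plane = (-34.012, 34.012) − (-119.215, 267.760) = (85.203, -233.748) km/h.
Magnitude = |(85.203, -233.748)| = 248.793 km/h.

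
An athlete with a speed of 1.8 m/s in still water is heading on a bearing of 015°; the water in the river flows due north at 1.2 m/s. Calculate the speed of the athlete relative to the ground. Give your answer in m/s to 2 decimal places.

2.98 m/s

Taking east as x and north as y: velocity relative to the water = (0.466, 1.739) m/s; the water relative to ground = (0.000, 1.200) m/s.
Velocity relative to ground = (0.466, 1.739) + (0.000, 1.200) = (0.466, 2.939) m/s.
Speed = |(0.466, 2.939)| = 2.975 m/s.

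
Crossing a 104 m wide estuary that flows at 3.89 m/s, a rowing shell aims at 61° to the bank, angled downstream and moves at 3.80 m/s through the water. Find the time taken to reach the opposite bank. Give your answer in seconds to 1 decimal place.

31.3 s

The component of the rowing shell's velocity perpendicular to the bank is 3.80 × sin 61° = 3.324 m/s.
The flow acts along the bank and has no component across it.
Time = 104 / 3.324 = 31.292 s.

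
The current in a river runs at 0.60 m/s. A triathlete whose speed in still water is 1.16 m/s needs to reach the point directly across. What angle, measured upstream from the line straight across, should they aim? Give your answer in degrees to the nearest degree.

31°

To cancel the current, the upstream component of the triathlete's velocity must equal the flow: 1.16 sin θ = 0.60.
sin θ = 0.60 / 1.16 = 0.5172.
θ = arcsin(0.5172) = 31.147°.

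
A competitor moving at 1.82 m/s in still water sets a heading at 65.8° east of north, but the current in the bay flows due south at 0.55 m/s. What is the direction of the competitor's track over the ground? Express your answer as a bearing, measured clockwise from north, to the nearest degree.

083°

Taking east as x and north as y: velocity relative to the water = (1.660, 0.746) m/s; the water relative to ground = (0.000, -0.550) m/s.
Velocity relative to ground = (1.660, 0.746) + (0.000, -0.550) = (1.660, 0.196) m/s.
Bearing = atan2(1.66, 0.20) = 83.26° clockwise from north.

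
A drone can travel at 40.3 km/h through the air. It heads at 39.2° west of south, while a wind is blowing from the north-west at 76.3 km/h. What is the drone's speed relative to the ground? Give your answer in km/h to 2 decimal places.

Taking east as x and north as y: velocity relative to the air = (-25.471, -31.230) km/h; the air relative to ground = (53.952, -53.952) km/h.
Velocity relative to ground = (-25.471, -31.230) + (53.952, -53.952) = (28.481, -85.183) km/h.
Speed = |(28.481, -85.183)| = 89.818 km/h.

89.82 km/h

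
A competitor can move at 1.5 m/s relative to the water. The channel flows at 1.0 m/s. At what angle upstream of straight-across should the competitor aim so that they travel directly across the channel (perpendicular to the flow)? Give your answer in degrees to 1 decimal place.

To cancel the current, the upstream component of the competitor's velocity must equal the flow: 1.5 sin θ = 1.0.
sin θ = 1.0 / 1.5 = 0.6667.
θ = arcsin(0.6667) = 41.810°.

41.8°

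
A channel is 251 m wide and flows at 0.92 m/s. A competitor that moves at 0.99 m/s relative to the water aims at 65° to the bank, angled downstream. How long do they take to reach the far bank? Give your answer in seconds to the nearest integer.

The component of the competitor's velocity perpendicular to the bank is 0.99 × sin 65° = 0.897 m/s.
The current is parallel to the bank, so it does not affect the crossing time.
Time = 251 / 0.897 = 279.745 s.

280 s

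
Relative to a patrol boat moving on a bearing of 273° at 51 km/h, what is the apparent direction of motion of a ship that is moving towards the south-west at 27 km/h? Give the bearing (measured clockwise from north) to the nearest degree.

124°

Taking east as x and north as y: ship velocity = (-19.092, -19.092) km/h; patrol boat velocity = (-50.930, 2.669) km/h.
Velocity of ship relative to patrol boat = (-19.092, -19.092) − (-50.930, 2.669) = (31.838, -21.761) km/h.
Bearing = atan2(31.84, -21.76) = 124.35° clockwise from north.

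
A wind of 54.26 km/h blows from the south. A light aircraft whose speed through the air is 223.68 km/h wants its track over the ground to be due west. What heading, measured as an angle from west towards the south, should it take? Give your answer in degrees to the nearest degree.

14°

The wind pushes perpendicular to the desired track; the heading must have a component into the wind equal to 54.26 km/h: 223.68 sin θ = 54.26.
sin θ = 0.2426, so θ = 14.039°.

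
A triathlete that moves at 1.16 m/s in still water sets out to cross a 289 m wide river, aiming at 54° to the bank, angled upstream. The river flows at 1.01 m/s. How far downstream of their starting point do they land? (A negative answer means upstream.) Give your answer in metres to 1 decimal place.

101.1 m

Perpendicular speed = 0.938 m/s; crossing time = 289 / 0.938 = 307.951 s.
Net downstream speed = 0.328 m/s.
Drift = 0.328 × 307.951 = 101.060 m (downstream).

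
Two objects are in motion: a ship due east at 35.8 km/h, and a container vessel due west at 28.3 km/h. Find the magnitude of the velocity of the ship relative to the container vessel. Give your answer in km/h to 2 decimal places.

64.10 km/h

Taking east as x and north as y: ship velocity = (35.800, 0.000) km/h; container vessel velocity = (-28.300, 0.000) km/h.
Velocity of ship relative to container vessel = (35.800, 0.000) − (-28.300, 0.000) = (64.100, 0.000) km/h.
Magnitude = |(64.100, 0.000)| = 64.100 km/h.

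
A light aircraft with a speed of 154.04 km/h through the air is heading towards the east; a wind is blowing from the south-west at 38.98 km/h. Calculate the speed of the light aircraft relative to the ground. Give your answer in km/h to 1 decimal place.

Taking east as x and north as y: velocity relative to the air = (154.040, 0.000) km/h; the air relative to ground = (27.563, 27.563) km/h.
Velocity relative to ground = (154.040, 0.000) + (27.563, 27.563) = (181.603, 27.563) km/h.
Speed = |(181.603, 27.563)| = 183.683 km/h.

183.7 km/h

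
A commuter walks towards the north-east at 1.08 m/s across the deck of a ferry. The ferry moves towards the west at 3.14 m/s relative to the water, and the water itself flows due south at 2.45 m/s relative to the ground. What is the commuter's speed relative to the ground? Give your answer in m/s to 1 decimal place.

2.9 m/s

In east/north components (m/s): commuter relative to ferry = (0.764, 0.764); ferry relative to water = (-3.140, 0.000); water relative to ground = (0.000, -2.450).
Sum = (-2.376, -1.686) m/s.
Speed = |(-2.376, -1.686)| = 2.914 m/s.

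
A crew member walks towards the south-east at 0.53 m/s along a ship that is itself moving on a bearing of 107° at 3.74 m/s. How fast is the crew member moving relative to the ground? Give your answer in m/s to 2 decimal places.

Taking east as x and north as y: ship velocity = (3.577, -1.093) m/s; crew member velocity relative to ship = (0.375, -0.375) m/s.
Velocity relative to ground = (3.577, -1.093) + (0.375, -0.375) = (3.951, -1.468) m/s.
Speed = |(3.951, -1.468)| = 4.215 m/s.

4.22 m/s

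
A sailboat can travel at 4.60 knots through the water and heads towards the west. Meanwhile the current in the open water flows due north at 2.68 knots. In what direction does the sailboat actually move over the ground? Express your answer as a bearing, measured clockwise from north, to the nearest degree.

300°

Taking east as x and north as y: velocity relative to the water = (-4.600, 0.000) knots; the water relative to ground = (0.000, 2.680) knots.
Velocity relative to ground = (-4.600, 0.000) + (0.000, 2.680) = (-4.600, 2.680) knots.
Bearing = atan2(-4.60, 2.68) = 300.23° clockwise from north.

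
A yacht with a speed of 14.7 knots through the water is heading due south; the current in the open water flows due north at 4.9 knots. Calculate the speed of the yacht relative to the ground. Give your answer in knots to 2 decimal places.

Taking east as x and north as y: velocity relative to the water = (0.000, -14.700) knots; the water relative to ground = (0.000, 4.900) knots.
Velocity relative to ground = (0.000, -14.700) + (0.000, 4.900) = (0.000, -9.800) knots.
Speed = |(0.000, -9.800)| = 9.800 knots.

9.80 knots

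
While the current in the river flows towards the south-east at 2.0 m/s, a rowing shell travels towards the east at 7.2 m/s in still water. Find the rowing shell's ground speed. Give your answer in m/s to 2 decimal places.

Taking east as x and north as y: velocity relative to the water = (7.200, 0.000) m/s; the water relative to ground = (1.414, -1.414) m/s.
Velocity relative to ground = (7.200, 0.000) + (1.414, -1.414) = (8.614, -1.414) m/s.
Speed = |(8.614, -1.414)| = 8.730 m/s.

8.73 m/s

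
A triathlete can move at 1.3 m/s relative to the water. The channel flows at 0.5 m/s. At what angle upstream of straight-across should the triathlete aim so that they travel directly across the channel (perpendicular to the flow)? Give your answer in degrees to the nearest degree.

To cancel the current, the upstream component of the triathlete's velocity must equal the flow: 1.3 sin θ = 0.5.
sin θ = 0.5 / 1.3 = 0.3846.
θ = arcsin(0.3846) = 22.620°.

23°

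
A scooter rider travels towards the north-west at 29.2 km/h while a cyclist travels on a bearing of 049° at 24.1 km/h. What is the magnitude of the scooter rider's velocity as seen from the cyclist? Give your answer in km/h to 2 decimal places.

Taking east as x and north as y: scooter rider velocity = (-20.648, 20.648) km/h; cyclist velocity = (18.189, 15.811) km/h.
Velocity of scooter rider relative to cyclist = (-20.648, 20.648) − (18.189, 15.811) = (-38.836, 4.836) km/h.
Magnitude = |(-38.836, 4.836)| = 39.136 km/h.

39.14 km/h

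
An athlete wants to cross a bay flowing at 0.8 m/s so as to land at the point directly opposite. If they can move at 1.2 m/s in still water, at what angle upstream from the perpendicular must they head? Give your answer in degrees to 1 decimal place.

To cancel the current, the upstream component of the athlete's velocity must equal the flow: 1.2 sin θ = 0.8.
sin θ = 0.8 / 1.2 = 0.6667.
θ = arcsin(0.6667) = 41.810°.

41.8°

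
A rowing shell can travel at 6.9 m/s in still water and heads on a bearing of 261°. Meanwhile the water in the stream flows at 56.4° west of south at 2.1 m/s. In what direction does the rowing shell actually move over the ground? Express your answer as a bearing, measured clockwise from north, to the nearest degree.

Taking east as x and north as y: velocity relative to the water = (-6.815, -1.079) m/s; the water relative to ground = (-1.749, -1.162) m/s.
Velocity relative to ground = (-6.815, -1.079) + (-1.749, -1.162) = (-8.564, -2.242) m/s.
Bearing = atan2(-8.56, -2.24) = 255.33° clockwise from north.

255°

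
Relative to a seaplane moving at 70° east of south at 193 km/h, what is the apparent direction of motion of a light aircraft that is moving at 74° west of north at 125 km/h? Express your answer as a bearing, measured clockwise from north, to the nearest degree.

288°

Taking east as x and north as y: light aircraft velocity = (-120.158, 34.455) km/h; seaplane velocity = (181.361, -66.010) km/h.
Velocity of light aircraft relative to seaplane = (-120.158, 34.455) − (181.361, -66.010) = (-301.518, 100.465) km/h.
Bearing = atan2(-301.52, 100.46) = 288.43° clockwise from north.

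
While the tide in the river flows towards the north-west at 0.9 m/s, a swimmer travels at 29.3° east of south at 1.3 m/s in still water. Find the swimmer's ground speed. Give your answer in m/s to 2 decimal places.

0.50 m/s

Taking east as x and north as y: velocity relative to the water = (0.636, -1.134) m/s; the water relative to ground = (-0.636, 0.636) m/s.
Velocity relative to ground = (0.636, -1.134) + (-0.636, 0.636) = (0.000, -0.497) m/s.
Speed = |(0.000, -0.497)| = 0.497 m/s.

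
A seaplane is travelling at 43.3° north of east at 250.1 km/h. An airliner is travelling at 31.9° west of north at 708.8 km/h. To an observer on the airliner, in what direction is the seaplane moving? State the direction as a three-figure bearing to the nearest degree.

Taking east as x and north as y: seaplane velocity = (182.016, 171.523) km/h; airliner velocity = (-374.557, 601.751) km/h.
Velocity of seaplane relative to airliner = (182.016, 171.523) − (-374.557, 601.751) = (556.573, -430.228) km/h.
Bearing = atan2(556.57, -430.23) = 127.70° clockwise from north.

128°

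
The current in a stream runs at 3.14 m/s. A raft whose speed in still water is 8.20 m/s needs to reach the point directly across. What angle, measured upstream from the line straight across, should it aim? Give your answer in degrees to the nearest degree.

23°

To cancel the current, the upstream component of the raft's velocity must equal the flow: 8.20 sin θ = 3.14.
sin θ = 3.14 / 8.20 = 0.3829.
θ = arcsin(0.3829) = 22.515°.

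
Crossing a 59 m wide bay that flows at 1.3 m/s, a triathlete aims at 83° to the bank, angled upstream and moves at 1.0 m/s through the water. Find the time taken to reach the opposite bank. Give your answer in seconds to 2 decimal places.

The component of the triathlete's velocity perpendicular to the bank is 1.0 × sin 83° = 0.993 m/s.
Only the cross-stream component determines the crossing time; the current contributes nothing perpendicular to the bank.
Time = 59 / 0.993 = 59.443 s.

59.44 s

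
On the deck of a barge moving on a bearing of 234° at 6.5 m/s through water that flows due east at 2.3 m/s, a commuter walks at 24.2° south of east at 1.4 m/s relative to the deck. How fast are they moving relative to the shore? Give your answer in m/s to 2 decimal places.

4.71 m/s

In east/north components (m/s): commuter relative to barge = (1.277, -0.574); barge relative to water = (-5.259, -3.821); water relative to ground = (2.300, 0.000).
Sum = (-1.682, -4.394) m/s.
Speed = |(-1.682, -4.394)| = 4.705 m/s.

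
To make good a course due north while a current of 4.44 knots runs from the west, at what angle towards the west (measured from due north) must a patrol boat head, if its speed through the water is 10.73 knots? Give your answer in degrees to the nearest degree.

24°

The current pushes perpendicular to the desired track; the heading must have a component into the current equal to 4.44 knots: 10.73 sin θ = 4.44.
sin θ = 0.4138, so θ = 24.443°.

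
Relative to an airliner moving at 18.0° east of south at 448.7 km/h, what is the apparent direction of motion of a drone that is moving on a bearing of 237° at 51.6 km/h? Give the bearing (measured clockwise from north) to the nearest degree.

Taking east as x and north as y: drone velocity = (-43.275, -28.103) km/h; airliner velocity = (138.656, -426.739) km/h.
Velocity of drone relative to airliner = (-43.275, -28.103) − (138.656, -426.739) = (-181.931, 398.636) km/h.
Bearing = atan2(-181.93, 398.64) = 335.47° clockwise from north.

335°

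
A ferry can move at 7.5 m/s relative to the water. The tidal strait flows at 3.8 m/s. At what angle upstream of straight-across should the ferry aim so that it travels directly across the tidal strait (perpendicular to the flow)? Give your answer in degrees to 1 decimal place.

30.4°

To cancel the current, the upstream component of the ferry's velocity must equal the flow: 7.5 sin θ = 3.8.
sin θ = 3.8 / 7.5 = 0.5067.
θ = arcsin(0.5067) = 30.442°.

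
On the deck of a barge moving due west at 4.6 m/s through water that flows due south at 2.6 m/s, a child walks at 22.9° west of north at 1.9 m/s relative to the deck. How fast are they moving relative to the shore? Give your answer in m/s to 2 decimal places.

In east/north components (m/s): child relative to barge = (-0.739, 1.750); barge relative to water = (-4.600, 0.000); water relative to ground = (0.000, -2.600).
Sum = (-5.339, -0.850) m/s.
Speed = |(-5.339, -0.850)| = 5.407 m/s.

5.41 m/s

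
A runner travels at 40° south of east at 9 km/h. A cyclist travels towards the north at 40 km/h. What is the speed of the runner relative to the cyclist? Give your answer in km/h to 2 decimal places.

Taking east as x and north as y: runner velocity = (6.894, -5.785) km/h; cyclist velocity = (0.000, 40.000) km/h.
Velocity of runner relative to cyclist = (6.894, -5.785) − (0.000, 40.000) = (6.894, -45.785) km/h.
Magnitude = |(6.894, -45.785)| = 46.301 km/h.

46.30 km/h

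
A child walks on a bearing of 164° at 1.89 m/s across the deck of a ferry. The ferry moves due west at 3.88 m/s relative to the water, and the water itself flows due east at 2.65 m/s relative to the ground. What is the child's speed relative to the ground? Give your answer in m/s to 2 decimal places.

In east/north components (m/s): child relative to ferry = (0.521, -1.817); ferry relative to water = (-3.880, 0.000); water relative to ground = (2.650, 0.000).
Sum = (-0.709, -1.817) m/s.
Speed = |(-0.709, -1.817)| = 1.950 m/s.

1.95 m/s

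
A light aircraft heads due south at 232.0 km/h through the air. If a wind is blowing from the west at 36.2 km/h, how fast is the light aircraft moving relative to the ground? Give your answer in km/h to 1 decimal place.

Taking east as x and north as y: velocity relative to the air = (0.000, -232.000) km/h; the air relative to ground = (36.200, 0.000) km/h.
Velocity relative to ground = (0.000, -232.000) + (36.200, 0.000) = (36.200, -232.000) km/h.
Speed = |(36.200, -232.000)| = 234.807 km/h.

234.8 km/h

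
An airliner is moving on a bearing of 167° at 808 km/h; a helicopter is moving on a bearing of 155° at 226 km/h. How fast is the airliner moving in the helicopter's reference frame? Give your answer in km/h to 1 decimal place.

Taking east as x and north as y: airliner velocity = (181.760, -787.291) km/h; helicopter velocity = (95.512, -204.826) km/h.
Velocity of airliner relative to helicopter = (181.760, -787.291) − (95.512, -204.826) = (86.249, -582.465) km/h.
Magnitude = |(86.249, -582.465)| = 588.816 km/h.

588.8 km/h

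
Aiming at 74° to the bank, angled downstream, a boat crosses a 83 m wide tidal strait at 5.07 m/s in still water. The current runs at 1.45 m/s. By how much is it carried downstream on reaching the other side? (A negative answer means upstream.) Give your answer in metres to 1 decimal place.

Perpendicular speed = 4.874 m/s; crossing time = 83 / 4.874 = 17.031 s.
Net downstream speed = 2.847 m/s.
Drift = 2.847 × 17.031 = 48.494 m (downstream).

48.5 m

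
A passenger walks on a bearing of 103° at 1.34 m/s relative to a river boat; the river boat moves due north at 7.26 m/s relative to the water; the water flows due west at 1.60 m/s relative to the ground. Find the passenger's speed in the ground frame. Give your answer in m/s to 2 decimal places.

6.96 m/s

In east/north components (m/s): passenger relative to river boat = (1.306, -0.301); river boat relative to water = (0.000, 7.260); water relative to ground = (-1.600, 0.000).
Sum = (-0.294, 6.959) m/s.
Speed = |(-0.294, 6.959)| = 6.965 m/s.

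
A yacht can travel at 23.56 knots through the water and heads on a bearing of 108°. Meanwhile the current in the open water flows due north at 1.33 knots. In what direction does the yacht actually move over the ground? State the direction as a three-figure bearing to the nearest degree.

105°

Taking east as x and north as y: velocity relative to the water = (22.407, -7.280) knots; the water relative to ground = (0.000, 1.330) knots.
Velocity relative to ground = (22.407, -7.280) + (0.000, 1.330) = (22.407, -5.950) knots.
Bearing = atan2(22.41, -5.95) = 104.87° clockwise from north.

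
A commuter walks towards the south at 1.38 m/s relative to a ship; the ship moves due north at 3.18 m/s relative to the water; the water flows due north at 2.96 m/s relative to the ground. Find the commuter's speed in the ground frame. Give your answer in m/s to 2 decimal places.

In east/north components (m/s): commuter relative to ship = (0.000, -1.380); ship relative to water = (0.000, 3.180); water relative to ground = (0.000, 2.960).
Sum = (0.000, 4.760) m/s.
Speed = |(0.000, 4.760)| = 4.760 m/s.

4.76 m/s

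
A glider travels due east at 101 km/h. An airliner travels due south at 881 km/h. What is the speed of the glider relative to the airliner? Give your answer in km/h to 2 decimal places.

Taking east as x and north as y: glider velocity = (101.000, 0.000) km/h; airliner velocity = (0.000, -881.000) km/h.
Velocity of glider relative to airliner = (101.000, 0.000) − (0.000, -881.000) = (101.000, 881.000) km/h.
Magnitude = |(101.000, 881.000)| = 886.771 km/h.

886.77 km/h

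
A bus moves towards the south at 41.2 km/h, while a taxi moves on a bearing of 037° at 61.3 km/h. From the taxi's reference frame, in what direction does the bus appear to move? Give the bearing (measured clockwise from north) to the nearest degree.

Taking east as x and north as y: bus velocity = (0.000, -41.200) km/h; taxi velocity = (36.891, 48.956) km/h.
Velocity of bus relative to taxi = (0.000, -41.200) − (36.891, 48.956) = (-36.891, -90.156) km/h.
Bearing = atan2(-36.89, -90.16) = 202.25° clockwise from north.

202°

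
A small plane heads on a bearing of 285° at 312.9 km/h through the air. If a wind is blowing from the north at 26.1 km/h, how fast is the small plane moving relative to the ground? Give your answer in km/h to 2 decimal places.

307.18 km/h

Taking east as x and north as y: velocity relative to the air = (-302.238, 80.984) km/h; the air relative to ground = (0.000, -26.100) km/h.
Velocity relative to ground = (-302.238, 80.984) + (0.000, -26.100) = (-302.238, 54.884) km/h.
Speed = |(-302.238, 54.884)| = 307.181 km/h.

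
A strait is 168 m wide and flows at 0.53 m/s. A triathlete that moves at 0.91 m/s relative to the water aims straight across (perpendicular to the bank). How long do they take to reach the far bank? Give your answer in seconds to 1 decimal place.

The component of the triathlete's velocity perpendicular to the bank is 0.91 m/s.
The current is parallel to the bank, so it does not affect the crossing time.
Time = 168 / 0.910 = 184.615 s.

184.6 s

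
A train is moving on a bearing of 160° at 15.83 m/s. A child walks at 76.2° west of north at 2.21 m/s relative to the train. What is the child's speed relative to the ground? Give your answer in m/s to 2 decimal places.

14.72 m/s

Taking east as x and north as y: train velocity = (5.414, -14.875) m/s; child velocity relative to train = (-2.146, 0.527) m/s.
Velocity relative to ground = (5.414, -14.875) + (-2.146, 0.527) = (3.268, -14.348) m/s.
Speed = |(3.268, -14.348)| = 14.716 m/s.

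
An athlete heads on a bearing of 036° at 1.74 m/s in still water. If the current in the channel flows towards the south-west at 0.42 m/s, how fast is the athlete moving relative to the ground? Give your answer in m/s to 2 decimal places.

Taking east as x and north as y: velocity relative to the water = (1.023, 1.408) m/s; the water relative to ground = (-0.297, -0.297) m/s.
Velocity relative to ground = (1.023, 1.408) + (-0.297, -0.297) = (0.726, 1.111) m/s.
Speed = |(0.726, 1.111)| = 1.327 m/s.

1.33 m/s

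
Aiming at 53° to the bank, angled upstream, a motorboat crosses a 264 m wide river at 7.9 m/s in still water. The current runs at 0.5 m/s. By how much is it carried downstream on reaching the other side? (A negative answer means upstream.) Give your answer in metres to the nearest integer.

Perpendicular speed = 6.309 m/s; crossing time = 264 / 6.309 = 41.844 s.
Net downstream speed = -4.254 m/s.
Drift = -4.254 × 41.844 = -178.017 m (upstream).

-178 m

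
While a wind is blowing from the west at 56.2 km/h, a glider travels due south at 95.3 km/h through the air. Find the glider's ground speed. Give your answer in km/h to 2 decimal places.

110.64 km/h

Taking east as x and north as y: velocity relative to the air = (0.000, -95.300) km/h; the air relative to ground = (56.200, 0.000) km/h.
Velocity relative to ground = (0.000, -95.300) + (56.200, 0.000) = (56.200, -95.300) km/h.
Speed = |(56.200, -95.300)| = 110.637 km/h.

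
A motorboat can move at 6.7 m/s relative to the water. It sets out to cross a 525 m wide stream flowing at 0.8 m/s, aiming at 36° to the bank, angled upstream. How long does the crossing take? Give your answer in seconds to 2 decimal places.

133.31 s

The component of the motorboat's velocity perpendicular to the bank is 6.7 × sin 36° = 3.938 m/s.
Only the cross-stream component determines the crossing time; the current contributes nothing perpendicular to the bank.
Time = 525 / 3.938 = 133.311 s.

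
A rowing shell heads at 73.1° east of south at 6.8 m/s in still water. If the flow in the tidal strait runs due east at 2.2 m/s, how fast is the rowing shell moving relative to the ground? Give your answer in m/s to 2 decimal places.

8.93 m/s

Taking east as x and north as y: velocity relative to the water = (6.506, -1.977) m/s; the water relative to ground = (2.200, 0.000) m/s.
Velocity relative to ground = (6.506, -1.977) + (2.200, 0.000) = (8.706, -1.977) m/s.
Speed = |(8.706, -1.977)| = 8.928 m/s.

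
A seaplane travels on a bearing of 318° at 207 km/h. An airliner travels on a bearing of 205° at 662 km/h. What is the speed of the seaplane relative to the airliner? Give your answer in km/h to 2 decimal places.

766.93 km/h

Taking east as x and north as y: seaplane velocity = (-138.510, 153.831) km/h; airliner velocity = (-279.773, -599.976) km/h.
Velocity of seaplane relative to airliner = (-138.510, 153.831) − (-279.773, -599.976) = (141.263, 753.807) km/h.
Magnitude = |(141.263, 753.807)| = 766.929 km/h.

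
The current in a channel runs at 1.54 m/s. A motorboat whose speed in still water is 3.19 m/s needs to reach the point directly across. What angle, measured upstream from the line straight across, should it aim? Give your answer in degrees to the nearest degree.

29°

To cancel the current, the upstream component of the motorboat's velocity must equal the flow: 3.19 sin θ = 1.54.
sin θ = 1.54 / 3.19 = 0.4828.
θ = arcsin(0.4828) = 28.866°.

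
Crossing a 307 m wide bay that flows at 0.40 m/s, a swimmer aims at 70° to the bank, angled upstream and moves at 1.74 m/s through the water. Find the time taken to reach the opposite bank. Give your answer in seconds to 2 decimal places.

The component of the swimmer's velocity perpendicular to the bank is 1.74 × sin 70° = 1.635 m/s.
The current is parallel to the bank, so it does not affect the crossing time.
Time = 307 / 1.635 = 187.760 s.

187.76 s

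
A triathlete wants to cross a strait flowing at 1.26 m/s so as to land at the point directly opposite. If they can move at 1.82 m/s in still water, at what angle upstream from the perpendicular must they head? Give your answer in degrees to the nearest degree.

44°

To cancel the current, the upstream component of the triathlete's velocity must equal the flow: 1.82 sin θ = 1.26.
sin θ = 1.26 / 1.82 = 0.6923.
θ = arcsin(0.6923) = 43.813°.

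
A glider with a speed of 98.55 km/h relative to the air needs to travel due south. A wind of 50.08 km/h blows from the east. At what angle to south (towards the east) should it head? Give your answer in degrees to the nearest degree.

The wind pushes perpendicular to the desired track; the heading must have a component into the wind equal to 50.08 km/h: 98.55 sin θ = 50.08.
sin θ = 0.5082, so θ = 30.542°.

31°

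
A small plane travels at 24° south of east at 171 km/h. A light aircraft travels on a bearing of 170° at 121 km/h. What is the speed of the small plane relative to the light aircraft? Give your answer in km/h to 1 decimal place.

144.0 km/h

Taking east as x and north as y: small plane velocity = (156.216, -69.552) km/h; light aircraft velocity = (21.011, -119.162) km/h.
Velocity of small plane relative to light aircraft = (156.216, -69.552) − (21.011, -119.162) = (135.205, 49.610) km/h.
Magnitude = |(135.205, 49.610)| = 144.019 km/h.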